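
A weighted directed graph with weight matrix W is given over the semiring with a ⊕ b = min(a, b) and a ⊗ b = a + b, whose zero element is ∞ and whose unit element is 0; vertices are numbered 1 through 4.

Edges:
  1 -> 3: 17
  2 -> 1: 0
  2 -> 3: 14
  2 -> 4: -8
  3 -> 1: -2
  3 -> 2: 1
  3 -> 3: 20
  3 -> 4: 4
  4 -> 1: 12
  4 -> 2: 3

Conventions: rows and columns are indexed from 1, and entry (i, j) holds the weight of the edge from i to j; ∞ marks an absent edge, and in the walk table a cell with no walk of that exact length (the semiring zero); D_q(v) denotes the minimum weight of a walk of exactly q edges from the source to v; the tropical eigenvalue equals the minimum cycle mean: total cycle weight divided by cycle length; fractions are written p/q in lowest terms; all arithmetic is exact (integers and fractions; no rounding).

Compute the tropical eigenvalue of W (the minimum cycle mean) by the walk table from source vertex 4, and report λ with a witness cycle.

q=0: [∞, ∞, ∞, 0]
q=1: [12, 3, ∞, ∞]
q=2: [3, ∞, 17, -5]
q=3: [7, -2, 20, 21]
q=4: [-2, 21, 12, -10]
Optimal cycle mean attained by: cycle 2->4->2, total (-8) + 3, length 2.
Answer: λ = -5/2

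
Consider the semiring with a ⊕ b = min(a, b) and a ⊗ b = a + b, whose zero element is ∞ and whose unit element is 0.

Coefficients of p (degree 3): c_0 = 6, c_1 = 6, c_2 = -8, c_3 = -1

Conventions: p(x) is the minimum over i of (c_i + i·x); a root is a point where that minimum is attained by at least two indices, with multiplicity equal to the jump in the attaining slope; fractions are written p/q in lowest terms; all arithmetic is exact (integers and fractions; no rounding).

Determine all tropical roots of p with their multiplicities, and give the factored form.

hull edge (i=0, c=6) to (i=2, c=-8): slope -7, span 2
hull edge (i=2, c=-8) to (i=3, c=-1): slope 7, span 1
Factored form: p(x) = -1 ⊗ (x ⊕ (-7)) ⊗ (x ⊕ 7) ⊗ (x ⊕ 7)
Answer: roots = -7 (mult 1), 7 (mult 2)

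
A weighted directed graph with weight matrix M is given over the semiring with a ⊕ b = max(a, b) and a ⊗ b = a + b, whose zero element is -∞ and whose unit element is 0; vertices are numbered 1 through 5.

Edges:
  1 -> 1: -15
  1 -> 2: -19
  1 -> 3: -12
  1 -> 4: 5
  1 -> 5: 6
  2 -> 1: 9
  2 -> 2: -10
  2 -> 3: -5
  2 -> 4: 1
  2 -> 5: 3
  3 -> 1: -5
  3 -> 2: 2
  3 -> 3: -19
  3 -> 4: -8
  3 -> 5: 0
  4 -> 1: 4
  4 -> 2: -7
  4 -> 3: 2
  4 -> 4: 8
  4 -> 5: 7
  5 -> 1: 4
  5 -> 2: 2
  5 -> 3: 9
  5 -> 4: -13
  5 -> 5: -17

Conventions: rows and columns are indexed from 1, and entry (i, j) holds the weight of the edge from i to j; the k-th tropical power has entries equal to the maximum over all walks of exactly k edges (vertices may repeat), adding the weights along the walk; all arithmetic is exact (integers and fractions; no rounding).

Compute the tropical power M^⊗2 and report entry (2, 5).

M^⊗2:
  [10, 8, 15, 13, 12]
  [7, 5, 12, 14, 15]
  [11, 2, 9, 3, 5]
  [12, 9, 16, 16, 15]
  [11, 11, -3, 9, 10]
Key observation: the optimum is the walk 2->1->5, with weight 9 + 6 = 15.
Optimal value attained by: walk 2->1->5.
Answer: (M^⊗2)[2][5] = 15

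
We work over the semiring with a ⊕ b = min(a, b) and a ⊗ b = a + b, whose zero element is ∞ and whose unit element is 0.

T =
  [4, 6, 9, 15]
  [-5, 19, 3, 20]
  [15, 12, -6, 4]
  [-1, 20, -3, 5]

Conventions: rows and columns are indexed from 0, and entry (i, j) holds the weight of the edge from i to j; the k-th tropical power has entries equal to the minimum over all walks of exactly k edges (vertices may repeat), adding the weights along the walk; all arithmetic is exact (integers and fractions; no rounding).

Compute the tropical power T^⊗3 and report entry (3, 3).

T^⊗2:
  [1, 10, 3, 13]
  [-1, 1, -3, 7]
  [3, 6, -12, -2]
  [3, 5, -9, 1]
T^⊗3:
  [5, 7, -3, 7]
  [-4, 5, -9, 1]
  [-3, 0, -18, -8]
  [0, 3, -15, -5]
Key observation: the optimum is the walk 3->2->2->3, with weight (-3) + (-6) + 4 = -5.
Optimal value attained by: walk 3->2->2->3.
Answer: (T^⊗3)[3][3] = -5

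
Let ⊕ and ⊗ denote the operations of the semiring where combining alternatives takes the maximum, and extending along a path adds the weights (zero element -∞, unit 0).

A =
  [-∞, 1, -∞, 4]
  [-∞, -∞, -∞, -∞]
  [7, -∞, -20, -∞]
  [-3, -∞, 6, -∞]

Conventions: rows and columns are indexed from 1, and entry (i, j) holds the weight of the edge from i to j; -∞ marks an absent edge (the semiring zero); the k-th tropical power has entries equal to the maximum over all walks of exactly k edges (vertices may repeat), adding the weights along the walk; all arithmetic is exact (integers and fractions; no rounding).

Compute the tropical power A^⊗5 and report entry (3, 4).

A^⊗2:
  [1, -∞, 10, -∞]
  [-∞, -∞, -∞, -∞]
  [-13, 8, -40, 11]
  [13, -2, -14, 1]
A^⊗3:
  [17, 2, -10, 5]
  [-∞, -∞, -∞, -∞]
  [8, -12, 17, -9]
  [-2, 14, 7, 17]
A^⊗4:
  [2, 18, 11, 21]
  [-∞, -∞, -∞, -∞]
  [24, 9, -3, 12]
  [14, -1, 23, 2]
A^⊗5:
  [18, 3, 27, 6]
  [-∞, -∞, -∞, -∞]
  [9, 25, 18, 28]
  [30, 15, 8, 18]
Key observation: the optimum is the walk 3->1->4->3->1->4, with weight 7 + 4 + 6 + 7 + 4 = 28.
Optimal value attained by: walk 3->1->4->3->1->4.
Answer: (A^⊗5)[3][4] = 28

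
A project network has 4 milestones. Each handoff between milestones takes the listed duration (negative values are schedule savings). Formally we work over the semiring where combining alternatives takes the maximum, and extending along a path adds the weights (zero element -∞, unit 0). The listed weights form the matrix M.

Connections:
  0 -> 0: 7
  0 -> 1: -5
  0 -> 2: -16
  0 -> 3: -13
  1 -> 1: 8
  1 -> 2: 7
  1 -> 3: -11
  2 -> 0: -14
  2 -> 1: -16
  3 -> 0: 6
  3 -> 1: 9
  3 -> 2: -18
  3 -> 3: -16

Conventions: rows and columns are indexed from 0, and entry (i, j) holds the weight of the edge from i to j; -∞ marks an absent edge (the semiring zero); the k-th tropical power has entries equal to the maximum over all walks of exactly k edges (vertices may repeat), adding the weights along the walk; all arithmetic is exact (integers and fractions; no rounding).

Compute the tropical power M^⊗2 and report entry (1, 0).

M^⊗2:
  [14, 3, 2, -6]
  [-5, 16, 15, -3]
  [-7, -8, -9, -27]
  [13, 17, 16, -2]
Key observation: the optimum is the walk 1->3->0, with weight (-11) + 6 = -5.
Optimal value attained by: walk 1->3->0.
Answer: (M^⊗2)[1][0] = -5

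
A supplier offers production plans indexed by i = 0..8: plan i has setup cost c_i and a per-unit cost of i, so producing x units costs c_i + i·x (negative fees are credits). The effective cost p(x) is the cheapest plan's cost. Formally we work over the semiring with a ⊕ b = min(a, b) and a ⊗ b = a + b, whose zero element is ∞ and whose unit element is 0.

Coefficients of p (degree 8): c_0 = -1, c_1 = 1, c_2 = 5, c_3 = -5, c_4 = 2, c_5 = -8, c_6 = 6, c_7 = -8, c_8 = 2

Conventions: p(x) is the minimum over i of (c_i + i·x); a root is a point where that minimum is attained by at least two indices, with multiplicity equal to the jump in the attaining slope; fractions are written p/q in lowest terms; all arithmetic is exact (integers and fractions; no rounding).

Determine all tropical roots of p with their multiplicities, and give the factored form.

hull edge (i=0, c=-1) to (i=5, c=-8): slope -7/5, span 5
hull edge (i=5, c=-8) to (i=7, c=-8): slope 0, span 2
hull edge (i=7, c=-8) to (i=8, c=2): slope 10, span 1
Factored form: p(x) = 2 ⊗ (x ⊕ (-10)) ⊗ (x ⊕ 0) ⊗ (x ⊕ 0) ⊗ (x ⊕ 7/5) ⊗ (x ⊕ 7/5) ⊗ (x ⊕ 7/5) ⊗ (x ⊕ 7/5) ⊗ (x ⊕ 7/5)
Answer: roots = -10 (mult 1), 0 (mult 2), 7/5 (mult 5)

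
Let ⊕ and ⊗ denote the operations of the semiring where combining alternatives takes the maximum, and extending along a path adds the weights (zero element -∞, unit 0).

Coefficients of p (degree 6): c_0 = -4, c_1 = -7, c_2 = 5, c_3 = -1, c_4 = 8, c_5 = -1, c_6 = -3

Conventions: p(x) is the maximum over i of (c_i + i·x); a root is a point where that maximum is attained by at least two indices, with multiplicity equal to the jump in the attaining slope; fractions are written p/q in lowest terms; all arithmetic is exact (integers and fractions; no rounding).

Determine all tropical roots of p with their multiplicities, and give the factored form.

hull edge (i=0, c=-4) to (i=2, c=5): slope 9/2, span 2
hull edge (i=2, c=5) to (i=4, c=8): slope 3/2, span 2
hull edge (i=4, c=8) to (i=6, c=-3): slope -11/2, span 2
Factored form: p(x) = -3 ⊗ (x ⊕ (-9/2)) ⊗ (x ⊕ (-9/2)) ⊗ (x ⊕ (-3/2)) ⊗ (x ⊕ (-3/2)) ⊗ (x ⊕ 11/2) ⊗ (x ⊕ 11/2)
Answer: roots = -9/2 (mult 2), -3/2 (mult 2), 11/2 (mult 2)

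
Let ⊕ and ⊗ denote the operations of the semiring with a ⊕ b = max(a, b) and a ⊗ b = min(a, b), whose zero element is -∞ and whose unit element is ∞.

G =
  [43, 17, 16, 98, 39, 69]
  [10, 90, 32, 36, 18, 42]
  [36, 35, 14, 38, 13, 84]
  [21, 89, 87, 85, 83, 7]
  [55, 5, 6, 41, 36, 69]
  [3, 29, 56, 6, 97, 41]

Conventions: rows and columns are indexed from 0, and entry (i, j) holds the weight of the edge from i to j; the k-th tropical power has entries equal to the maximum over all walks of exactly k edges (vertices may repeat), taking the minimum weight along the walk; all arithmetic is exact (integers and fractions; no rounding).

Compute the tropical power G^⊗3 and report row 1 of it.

G^⊗2:
  [43, 89, 87, 85, 83, 43]
  [32, 90, 42, 36, 42, 42]
  [36, 38, 56, 38, 84, 41]
  [55, 89, 85, 85, 83, 84]
  [43, 41, 56, 55, 69, 55]
  [55, 35, 41, 41, 41, 69]
G^⊗3:
  [55, 89, 85, 85, 83, 84]
  [42, 90, 42, 41, 42, 42]
  [55, 38, 41, 41, 41, 69]
  [55, 89, 85, 85, 84, 84]
  [55, 55, 55, 55, 55, 69]
  [43, 41, 56, 55, 69, 55]
Answer: row 1 of G^⊗3 = [42, 90, 42, 41, 42, 42]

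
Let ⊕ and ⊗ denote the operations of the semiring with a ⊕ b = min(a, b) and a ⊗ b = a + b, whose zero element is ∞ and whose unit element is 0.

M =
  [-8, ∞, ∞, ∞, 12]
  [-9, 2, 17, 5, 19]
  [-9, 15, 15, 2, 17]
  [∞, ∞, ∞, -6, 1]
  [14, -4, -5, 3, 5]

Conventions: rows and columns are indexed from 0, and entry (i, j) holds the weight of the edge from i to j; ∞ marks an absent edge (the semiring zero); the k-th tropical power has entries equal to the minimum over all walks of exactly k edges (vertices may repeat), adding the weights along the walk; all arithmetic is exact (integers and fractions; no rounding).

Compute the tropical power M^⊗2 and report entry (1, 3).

M^⊗2:
  [-16, 8, 7, 15, 4]
  [-17, 4, 14, -1, 3]
  [-17, 13, 12, -4, 3]
  [15, -3, -4, -12, -5]
  [-14, -2, 0, -3, 4]
Key observation: the optimum is the walk 1->3->3, with weight 5 + (-6) = -1.
Optimal value attained by: walk 1->3->3.
Answer: (M^⊗2)[1][3] = -1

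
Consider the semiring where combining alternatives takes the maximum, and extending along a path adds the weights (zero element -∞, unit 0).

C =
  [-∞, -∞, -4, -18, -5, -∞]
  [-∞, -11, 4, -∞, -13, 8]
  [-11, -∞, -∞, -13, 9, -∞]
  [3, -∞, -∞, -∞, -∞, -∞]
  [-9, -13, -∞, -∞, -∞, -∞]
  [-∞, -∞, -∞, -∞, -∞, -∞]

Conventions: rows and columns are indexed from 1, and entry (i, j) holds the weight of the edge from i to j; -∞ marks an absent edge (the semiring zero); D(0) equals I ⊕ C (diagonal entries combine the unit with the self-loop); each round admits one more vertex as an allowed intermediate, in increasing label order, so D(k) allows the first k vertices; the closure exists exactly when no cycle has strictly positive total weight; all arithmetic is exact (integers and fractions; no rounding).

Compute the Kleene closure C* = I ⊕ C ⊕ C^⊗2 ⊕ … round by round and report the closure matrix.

D(0):
  [0, -∞, -4, -18, -5, -∞]
  [-∞, 0, 4, -∞, -13, 8]
  [-11, -∞, 0, -13, 9, -∞]
  [3, -∞, -∞, 0, -∞, -∞]
  [-9, -13, -∞, -∞, 0, -∞]
  [-∞, -∞, -∞, -∞, -∞, 0]
D(1):
  [0, -∞, -4, -18, -5, -∞]
  [-∞, 0, 4, -∞, -13, 8]
  [-11, -∞, 0, -13, 9, -∞]
  [3, -∞, -1, 0, -2, -∞]
  [-9, -13, -13, -27, 0, -∞]
  [-∞, -∞, -∞, -∞, -∞, 0]
D(2):
  [0, -∞, -4, -18, -5, -∞]
  [-∞, 0, 4, -∞, -13, 8]
  [-11, -∞, 0, -13, 9, -∞]
  [3, -∞, -1, 0, -2, -∞]
  [-9, -13, -9, -27, 0, -5]
  [-∞, -∞, -∞, -∞, -∞, 0]
D(3):
  [0, -∞, -4, -17, 5, -∞]
  [-7, 0, 4, -9, 13, 8]
  [-11, -∞, 0, -13, 9, -∞]
  [3, -∞, -1, 0, 8, -∞]
  [-9, -13, -9, -22, 0, -5]
  [-∞, -∞, -∞, -∞, -∞, 0]
D(4):
  [0, -∞, -4, -17, 5, -∞]
  [-6, 0, 4, -9, 13, 8]
  [-10, -∞, 0, -13, 9, -∞]
  [3, -∞, -1, 0, 8, -∞]
  [-9, -13, -9, -22, 0, -5]
  [-∞, -∞, -∞, -∞, -∞, 0]
D(5):
  [0, -8, -4, -17, 5, 0]
  [4, 0, 4, -9, 13, 8]
  [0, -4, 0, -13, 9, 4]
  [3, -5, -1, 0, 8, 3]
  [-9, -13, -9, -22, 0, -5]
  [-∞, -∞, -∞, -∞, -∞, 0]
D(6):
  [0, -8, -4, -17, 5, 0]
  [4, 0, 4, -9, 13, 8]
  [0, -4, 0, -13, 9, 4]
  [3, -5, -1, 0, 8, 3]
  [-9, -13, -9, -22, 0, -5]
  [-∞, -∞, -∞, -∞, -∞, 0]
Answer: C* = [[0, -8, -4, -17, 5, 0], [4, 0, 4, -9, 13, 8], [0, -4, 0, -13, 9, 4], [3, -5, -1, 0, 8, 3], [-9, -13, -9, -22, 0, -5], [-∞, -∞, -∞, -∞, -∞, 0]]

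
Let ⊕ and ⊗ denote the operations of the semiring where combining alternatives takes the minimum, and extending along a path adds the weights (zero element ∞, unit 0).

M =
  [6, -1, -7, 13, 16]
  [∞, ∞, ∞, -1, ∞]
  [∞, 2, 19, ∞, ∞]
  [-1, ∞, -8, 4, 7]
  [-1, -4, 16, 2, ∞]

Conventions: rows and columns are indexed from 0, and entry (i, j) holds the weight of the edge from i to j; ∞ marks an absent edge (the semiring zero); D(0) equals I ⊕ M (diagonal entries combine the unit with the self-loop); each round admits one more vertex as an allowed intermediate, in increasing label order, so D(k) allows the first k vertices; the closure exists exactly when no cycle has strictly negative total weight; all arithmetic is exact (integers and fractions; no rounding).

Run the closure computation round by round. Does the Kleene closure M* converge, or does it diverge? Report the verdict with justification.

D(0):
  [0, -1, -7, 13, 16]
  [∞, 0, ∞, -1, ∞]
  [∞, 2, 0, ∞, ∞]
  [-1, ∞, -8, 0, 7]
  [-1, -4, 16, 2, 0]
D(1):
  [0, -1, -7, 13, 16]
  [∞, 0, ∞, -1, ∞]
  [∞, 2, 0, ∞, ∞]
  [-1, -2, -8, 0, 7]
  [-1, -4, -8, 2, 0]
Detection: at round 2, diagonal entry (3, 3) turns strictly negative.
Key observation: the cycle 3->0->1->3 has total weight (-1) + (-1) + (-1), which is strictly negative.
Answer: DIVERGES — negative cycle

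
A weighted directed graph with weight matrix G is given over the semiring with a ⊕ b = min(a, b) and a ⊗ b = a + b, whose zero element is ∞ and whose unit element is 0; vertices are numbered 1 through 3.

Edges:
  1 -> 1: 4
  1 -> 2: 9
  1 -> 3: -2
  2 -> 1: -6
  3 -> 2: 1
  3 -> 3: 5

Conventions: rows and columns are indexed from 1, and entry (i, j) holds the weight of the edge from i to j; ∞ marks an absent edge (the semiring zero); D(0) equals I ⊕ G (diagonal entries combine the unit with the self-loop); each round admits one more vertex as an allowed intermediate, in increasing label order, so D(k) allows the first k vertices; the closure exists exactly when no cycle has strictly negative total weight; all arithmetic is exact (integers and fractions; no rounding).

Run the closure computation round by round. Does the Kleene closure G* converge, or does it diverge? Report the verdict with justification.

D(0):
  [0, 9, -2]
  [-6, 0, ∞]
  [∞, 1, 0]
D(1):
  [0, 9, -2]
  [-6, 0, -8]
  [∞, 1, 0]
Detection: at round 2, diagonal entry (3, 3) turns strictly negative.
Key observation: the cycle 3->2->1->3 has total weight 1 + (-6) + (-2), which is strictly negative.
Answer: DIVERGES — negative cycle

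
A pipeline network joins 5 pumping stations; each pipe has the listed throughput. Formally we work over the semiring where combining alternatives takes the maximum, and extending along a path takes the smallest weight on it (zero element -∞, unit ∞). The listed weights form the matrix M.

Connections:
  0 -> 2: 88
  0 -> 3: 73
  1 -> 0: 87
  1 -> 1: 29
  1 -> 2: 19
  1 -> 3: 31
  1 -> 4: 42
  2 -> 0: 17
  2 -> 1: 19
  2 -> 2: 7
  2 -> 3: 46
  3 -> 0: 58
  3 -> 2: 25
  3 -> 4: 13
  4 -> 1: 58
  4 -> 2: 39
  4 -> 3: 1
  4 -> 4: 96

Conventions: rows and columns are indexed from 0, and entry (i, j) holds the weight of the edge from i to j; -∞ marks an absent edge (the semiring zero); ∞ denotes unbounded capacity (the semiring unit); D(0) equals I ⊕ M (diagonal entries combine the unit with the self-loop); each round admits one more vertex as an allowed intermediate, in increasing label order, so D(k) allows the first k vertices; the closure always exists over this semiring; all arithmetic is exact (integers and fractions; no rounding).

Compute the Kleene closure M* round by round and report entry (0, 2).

D(0):
  [∞, -∞, 88, 73, -∞]
  [87, ∞, 19, 31, 42]
  [17, 19, ∞, 46, -∞]
  [58, -∞, 25, ∞, 13]
  [-∞, 58, 39, 1, ∞]
D(1):
  [∞, -∞, 88, 73, -∞]
  [87, ∞, 87, 73, 42]
  [17, 19, ∞, 46, -∞]
  [58, -∞, 58, ∞, 13]
  [-∞, 58, 39, 1, ∞]
D(2):
  [∞, -∞, 88, 73, -∞]
  [87, ∞, 87, 73, 42]
  [19, 19, ∞, 46, 19]
  [58, -∞, 58, ∞, 13]
  [58, 58, 58, 58, ∞]
D(3):
  [∞, 19, 88, 73, 19]
  [87, ∞, 87, 73, 42]
  [19, 19, ∞, 46, 19]
  [58, 19, 58, ∞, 19]
  [58, 58, 58, 58, ∞]
D(4):
  [∞, 19, 88, 73, 19]
  [87, ∞, 87, 73, 42]
  [46, 19, ∞, 46, 19]
  [58, 19, 58, ∞, 19]
  [58, 58, 58, 58, ∞]
D(5):
  [∞, 19, 88, 73, 19]
  [87, ∞, 87, 73, 42]
  [46, 19, ∞, 46, 19]
  [58, 19, 58, ∞, 19]
  [58, 58, 58, 58, ∞]
Answer: M*[0][2] = 88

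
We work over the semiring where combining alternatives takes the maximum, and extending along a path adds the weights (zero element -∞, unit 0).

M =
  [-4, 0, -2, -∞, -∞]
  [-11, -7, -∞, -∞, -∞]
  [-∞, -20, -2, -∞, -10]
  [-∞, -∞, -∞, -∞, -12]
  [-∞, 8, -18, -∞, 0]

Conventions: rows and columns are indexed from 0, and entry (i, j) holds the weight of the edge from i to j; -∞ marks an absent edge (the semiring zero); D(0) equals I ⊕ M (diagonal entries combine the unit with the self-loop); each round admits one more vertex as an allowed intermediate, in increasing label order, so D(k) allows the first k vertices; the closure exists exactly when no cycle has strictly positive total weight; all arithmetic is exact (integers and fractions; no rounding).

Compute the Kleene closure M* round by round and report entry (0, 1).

D(0):
  [0, 0, -2, -∞, -∞]
  [-11, 0, -∞, -∞, -∞]
  [-∞, -20, 0, -∞, -10]
  [-∞, -∞, -∞, 0, -12]
  [-∞, 8, -18, -∞, 0]
D(1):
  [0, 0, -2, -∞, -∞]
  [-11, 0, -13, -∞, -∞]
  [-∞, -20, 0, -∞, -10]
  [-∞, -∞, -∞, 0, -12]
  [-∞, 8, -18, -∞, 0]
D(2):
  [0, 0, -2, -∞, -∞]
  [-11, 0, -13, -∞, -∞]
  [-31, -20, 0, -∞, -10]
  [-∞, -∞, -∞, 0, -12]
  [-3, 8, -5, -∞, 0]
D(3):
  [0, 0, -2, -∞, -12]
  [-11, 0, -13, -∞, -23]
  [-31, -20, 0, -∞, -10]
  [-∞, -∞, -∞, 0, -12]
  [-3, 8, -5, -∞, 0]
D(4):
  [0, 0, -2, -∞, -12]
  [-11, 0, -13, -∞, -23]
  [-31, -20, 0, -∞, -10]
  [-∞, -∞, -∞, 0, -12]
  [-3, 8, -5, -∞, 0]
D(5):
  [0, 0, -2, -∞, -12]
  [-11, 0, -13, -∞, -23]
  [-13, -2, 0, -∞, -10]
  [-15, -4, -17, 0, -12]
  [-3, 8, -5, -∞, 0]
Answer: M*[0][1] = 0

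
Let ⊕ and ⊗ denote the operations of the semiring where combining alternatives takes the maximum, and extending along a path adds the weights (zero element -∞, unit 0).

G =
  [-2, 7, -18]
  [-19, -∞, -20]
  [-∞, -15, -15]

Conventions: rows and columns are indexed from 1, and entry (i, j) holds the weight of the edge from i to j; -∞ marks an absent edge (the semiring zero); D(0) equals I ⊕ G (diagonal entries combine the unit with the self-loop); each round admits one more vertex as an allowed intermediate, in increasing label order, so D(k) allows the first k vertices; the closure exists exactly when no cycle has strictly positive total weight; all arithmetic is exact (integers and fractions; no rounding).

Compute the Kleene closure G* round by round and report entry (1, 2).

D(0):
  [0, 7, -18]
  [-19, 0, -20]
  [-∞, -15, 0]
D(1):
  [0, 7, -18]
  [-19, 0, -20]
  [-∞, -15, 0]
D(2):
  [0, 7, -13]
  [-19, 0, -20]
  [-34, -15, 0]
D(3):
  [0, 7, -13]
  [-19, 0, -20]
  [-34, -15, 0]
Answer: G*[1][2] = 7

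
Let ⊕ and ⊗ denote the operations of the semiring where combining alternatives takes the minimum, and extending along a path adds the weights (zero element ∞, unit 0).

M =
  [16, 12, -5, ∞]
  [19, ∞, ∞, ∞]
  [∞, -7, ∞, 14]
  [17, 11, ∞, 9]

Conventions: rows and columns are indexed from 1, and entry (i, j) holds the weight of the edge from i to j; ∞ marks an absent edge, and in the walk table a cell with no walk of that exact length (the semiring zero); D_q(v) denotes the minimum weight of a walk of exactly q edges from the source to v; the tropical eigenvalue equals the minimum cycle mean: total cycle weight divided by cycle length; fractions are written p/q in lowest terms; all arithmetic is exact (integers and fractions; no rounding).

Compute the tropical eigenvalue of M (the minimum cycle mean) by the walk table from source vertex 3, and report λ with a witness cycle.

q=0: [∞, ∞, 0, ∞]
q=1: [∞, -7, ∞, 14]
q=2: [12, 25, ∞, 23]
q=3: [28, 24, 7, 32]
q=4: [43, 0, 23, 21]
Optimal cycle mean attained by: cycle 1->3->2->1, total (-5) + (-7) + 19, length 3.
Answer: λ = 7/3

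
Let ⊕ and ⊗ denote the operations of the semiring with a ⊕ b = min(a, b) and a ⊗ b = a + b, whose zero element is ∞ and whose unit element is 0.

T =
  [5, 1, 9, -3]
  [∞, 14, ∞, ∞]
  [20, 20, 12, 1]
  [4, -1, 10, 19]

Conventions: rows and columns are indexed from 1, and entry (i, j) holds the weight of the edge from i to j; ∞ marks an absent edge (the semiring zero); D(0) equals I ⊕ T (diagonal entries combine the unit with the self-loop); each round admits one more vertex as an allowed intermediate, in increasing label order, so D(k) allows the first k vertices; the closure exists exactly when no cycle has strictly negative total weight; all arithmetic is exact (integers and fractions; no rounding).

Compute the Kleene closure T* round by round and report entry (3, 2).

D(0):
  [0, 1, 9, -3]
  [∞, 0, ∞, ∞]
  [20, 20, 0, 1]
  [4, -1, 10, 0]
D(1):
  [0, 1, 9, -3]
  [∞, 0, ∞, ∞]
  [20, 20, 0, 1]
  [4, -1, 10, 0]
D(2):
  [0, 1, 9, -3]
  [∞, 0, ∞, ∞]
  [20, 20, 0, 1]
  [4, -1, 10, 0]
D(3):
  [0, 1, 9, -3]
  [∞, 0, ∞, ∞]
  [20, 20, 0, 1]
  [4, -1, 10, 0]
D(4):
  [0, -4, 7, -3]
  [∞, 0, ∞, ∞]
  [5, 0, 0, 1]
  [4, -1, 10, 0]
Answer: T*[3][2] = 0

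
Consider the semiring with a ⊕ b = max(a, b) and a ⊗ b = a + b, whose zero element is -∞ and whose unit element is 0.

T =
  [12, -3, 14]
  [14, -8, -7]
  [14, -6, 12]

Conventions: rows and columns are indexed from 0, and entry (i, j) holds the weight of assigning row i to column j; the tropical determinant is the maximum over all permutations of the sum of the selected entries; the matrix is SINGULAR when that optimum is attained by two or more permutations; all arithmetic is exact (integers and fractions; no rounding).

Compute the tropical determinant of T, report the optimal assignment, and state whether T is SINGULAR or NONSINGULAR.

σ = (0, 1, 2): 12 + (-8) + 12 = 16
σ = (0, 2, 1): 12 + (-7) + (-6) = -1
σ = (1, 0, 2): (-3) + 14 + 12 = 23
σ = (1, 2, 0): (-3) + (-7) + 14 = 4
σ = (2, 0, 1): 14 + 14 + (-6) = 22
σ = (2, 1, 0): 14 + (-8) + 14 = 20
Optimal value attained by: σ = (1, 0, 2).
Answer: det⊕(T) = 23; verdict: NONSINGULAR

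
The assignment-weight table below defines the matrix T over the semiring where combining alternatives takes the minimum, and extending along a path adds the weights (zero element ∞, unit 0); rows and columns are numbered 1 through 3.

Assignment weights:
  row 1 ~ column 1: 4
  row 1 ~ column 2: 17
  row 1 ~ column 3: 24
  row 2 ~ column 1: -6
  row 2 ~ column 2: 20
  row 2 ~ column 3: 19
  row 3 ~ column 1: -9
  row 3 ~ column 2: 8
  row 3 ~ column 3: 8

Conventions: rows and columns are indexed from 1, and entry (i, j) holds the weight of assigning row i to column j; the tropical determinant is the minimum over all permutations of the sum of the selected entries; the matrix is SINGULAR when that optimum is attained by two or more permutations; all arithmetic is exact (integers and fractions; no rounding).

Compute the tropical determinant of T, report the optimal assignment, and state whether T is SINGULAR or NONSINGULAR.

σ = (1, 2, 3): 4 + 20 + 8 = 32
σ = (1, 3, 2): 4 + 19 + 8 = 31
σ = (2, 1, 3): 17 + (-6) + 8 = 19
σ = (2, 3, 1): 17 + 19 + (-9) = 27
σ = (3, 1, 2): 24 + (-6) + 8 = 26
σ = (3, 2, 1): 24 + 20 + (-9) = 35
Optimal value attained by: σ = (2, 1, 3).
Answer: det⊕(T) = 19; verdict: NONSINGULAR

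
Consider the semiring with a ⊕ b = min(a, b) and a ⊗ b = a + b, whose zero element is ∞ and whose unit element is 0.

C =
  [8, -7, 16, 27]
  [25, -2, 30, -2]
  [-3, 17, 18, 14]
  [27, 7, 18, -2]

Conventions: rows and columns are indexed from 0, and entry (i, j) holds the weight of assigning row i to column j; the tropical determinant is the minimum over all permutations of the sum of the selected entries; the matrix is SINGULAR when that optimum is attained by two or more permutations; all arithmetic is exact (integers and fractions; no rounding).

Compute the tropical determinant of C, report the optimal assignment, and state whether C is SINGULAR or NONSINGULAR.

σ = (0, 1, 2, 3): 8 + (-2) + 18 + (-2) = 22
σ = (0, 1, 3, 2): 8 + (-2) + 14 + 18 = 38
σ = (0, 2, 1, 3): 8 + 30 + 17 + (-2) = 53
σ = (0, 2, 3, 1): 8 + 30 + 14 + 7 = 59
σ = (0, 3, 1, 2): 8 + (-2) + 17 + 18 = 41
σ = (0, 3, 2, 1): 8 + (-2) + 18 + 7 = 31
σ = (1, 0, 2, 3): (-7) + 25 + 18 + (-2) = 34
σ = (1, 0, 3, 2): (-7) + 25 + 14 + 18 = 50
σ = (1, 2, 0, 3): (-7) + 30 + (-3) + (-2) = 18
σ = (1, 2, 3, 0): (-7) + 30 + 14 + 27 = 64
σ = (1, 3, 0, 2): (-7) + (-2) + (-3) + 18 = 6
σ = (1, 3, 2, 0): (-7) + (-2) + 18 + 27 = 36
σ = (2, 0, 1, 3): 16 + 25 + 17 + (-2) = 56
σ = (2, 0, 3, 1): 16 + 25 + 14 + 7 = 62
σ = (2, 1, 0, 3): 16 + (-2) + (-3) + (-2) = 9
σ = (2, 1, 3, 0): 16 + (-2) + 14 + 27 = 55
σ = (2, 3, 0, 1): 16 + (-2) + (-3) + 7 = 18
σ = (2, 3, 1, 0): 16 + (-2) + 17 + 27 = 58
σ = (3, 0, 1, 2): 27 + 25 + 17 + 18 = 87
σ = (3, 0, 2, 1): 27 + 25 + 18 + 7 = 77
σ = (3, 1, 0, 2): 27 + (-2) + (-3) + 18 = 40
σ = (3, 1, 2, 0): 27 + (-2) + 18 + 27 = 70
σ = (3, 2, 0, 1): 27 + 30 + (-3) + 7 = 61
σ = (3, 2, 1, 0): 27 + 30 + 17 + 27 = 101
Optimal value attained by: σ = (1, 3, 0, 2).
Answer: det⊕(C) = 6; verdict: NONSINGULAR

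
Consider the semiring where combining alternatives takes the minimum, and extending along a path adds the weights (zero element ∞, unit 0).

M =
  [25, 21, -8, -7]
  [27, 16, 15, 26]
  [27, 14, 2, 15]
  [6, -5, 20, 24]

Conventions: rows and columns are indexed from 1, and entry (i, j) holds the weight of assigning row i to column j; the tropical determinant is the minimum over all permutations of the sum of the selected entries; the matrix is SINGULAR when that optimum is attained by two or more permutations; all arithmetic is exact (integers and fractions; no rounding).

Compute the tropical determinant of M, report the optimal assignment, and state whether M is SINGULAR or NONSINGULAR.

σ = (1, 2, 3, 4): 25 + 16 + 2 + 24 = 67
σ = (1, 2, 4, 3): 25 + 16 + 15 + 20 = 76
σ = (1, 3, 2, 4): 25 + 15 + 14 + 24 = 78
σ = (1, 3, 4, 2): 25 + 15 + 15 + (-5) = 50
σ = (1, 4, 2, 3): 25 + 26 + 14 + 20 = 85
σ = (1, 4, 3, 2): 25 + 26 + 2 + (-5) = 48
σ = (2, 1, 3, 4): 21 + 27 + 2 + 24 = 74
σ = (2, 1, 4, 3): 21 + 27 + 15 + 20 = 83
σ = (2, 3, 1, 4): 21 + 15 + 27 + 24 = 87
σ = (2, 3, 4, 1): 21 + 15 + 15 + 6 = 57
σ = (2, 4, 1, 3): 21 + 26 + 27 + 20 = 94
σ = (2, 4, 3, 1): 21 + 26 + 2 + 6 = 55
σ = (3, 1, 2, 4): (-8) + 27 + 14 + 24 = 57
σ = (3, 1, 4, 2): (-8) + 27 + 15 + (-5) = 29
σ = (3, 2, 1, 4): (-8) + 16 + 27 + 24 = 59
σ = (3, 2, 4, 1): (-8) + 16 + 15 + 6 = 29
σ = (3, 4, 1, 2): (-8) + 26 + 27 + (-5) = 40
σ = (3, 4, 2, 1): (-8) + 26 + 14 + 6 = 38
σ = (4, 1, 2, 3): (-7) + 27 + 14 + 20 = 54
σ = (4, 1, 3, 2): (-7) + 27 + 2 + (-5) = 17
σ = (4, 2, 1, 3): (-7) + 16 + 27 + 20 = 56
σ = (4, 2, 3, 1): (-7) + 16 + 2 + 6 = 17
σ = (4, 3, 1, 2): (-7) + 15 + 27 + (-5) = 30
σ = (4, 3, 2, 1): (-7) + 15 + 14 + 6 = 28
Optimal value attained by: σ = (4, 1, 3, 2).
Answer: det⊕(M) = 17; verdict: SINGULAR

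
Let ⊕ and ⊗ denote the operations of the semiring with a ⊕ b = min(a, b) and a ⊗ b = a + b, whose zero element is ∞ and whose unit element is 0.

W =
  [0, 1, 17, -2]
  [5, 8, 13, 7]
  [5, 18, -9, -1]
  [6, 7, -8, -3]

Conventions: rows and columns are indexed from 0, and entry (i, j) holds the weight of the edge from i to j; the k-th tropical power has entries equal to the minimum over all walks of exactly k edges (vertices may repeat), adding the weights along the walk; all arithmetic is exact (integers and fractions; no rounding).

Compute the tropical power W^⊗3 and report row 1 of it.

W^⊗2:
  [0, 1, -10, -5]
  [5, 6, -1, 3]
  [-4, 6, -18, -10]
  [-3, 4, -17, -9]
W^⊗3:
  [-5, 1, -19, -11]
  [4, 6, -10, -2]
  [-13, -3, -27, -19]
  [-12, -2, -26, -18]
Answer: row 1 of W^⊗3 = [4, 6, -10, -2]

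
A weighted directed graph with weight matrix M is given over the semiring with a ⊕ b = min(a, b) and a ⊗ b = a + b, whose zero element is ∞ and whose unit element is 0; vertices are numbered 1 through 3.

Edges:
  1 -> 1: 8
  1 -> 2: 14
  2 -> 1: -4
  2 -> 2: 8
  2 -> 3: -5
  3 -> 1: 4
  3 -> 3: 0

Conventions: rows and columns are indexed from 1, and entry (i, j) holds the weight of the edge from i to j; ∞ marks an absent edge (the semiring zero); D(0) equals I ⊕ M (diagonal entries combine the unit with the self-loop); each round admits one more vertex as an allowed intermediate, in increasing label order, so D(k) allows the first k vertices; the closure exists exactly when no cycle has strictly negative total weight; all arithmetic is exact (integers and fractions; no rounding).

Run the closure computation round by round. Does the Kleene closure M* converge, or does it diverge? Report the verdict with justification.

D(0):
  [0, 14, ∞]
  [-4, 0, -5]
  [4, ∞, 0]
D(1):
  [0, 14, ∞]
  [-4, 0, -5]
  [4, 18, 0]
D(2):
  [0, 14, 9]
  [-4, 0, -5]
  [4, 18, 0]
D(3):
  [0, 14, 9]
  [-4, 0, -5]
  [4, 18, 0]
Key observation: every diagonal entry stays at the unit through all rounds, so no improving cycle exists.
Answer: CONVERGES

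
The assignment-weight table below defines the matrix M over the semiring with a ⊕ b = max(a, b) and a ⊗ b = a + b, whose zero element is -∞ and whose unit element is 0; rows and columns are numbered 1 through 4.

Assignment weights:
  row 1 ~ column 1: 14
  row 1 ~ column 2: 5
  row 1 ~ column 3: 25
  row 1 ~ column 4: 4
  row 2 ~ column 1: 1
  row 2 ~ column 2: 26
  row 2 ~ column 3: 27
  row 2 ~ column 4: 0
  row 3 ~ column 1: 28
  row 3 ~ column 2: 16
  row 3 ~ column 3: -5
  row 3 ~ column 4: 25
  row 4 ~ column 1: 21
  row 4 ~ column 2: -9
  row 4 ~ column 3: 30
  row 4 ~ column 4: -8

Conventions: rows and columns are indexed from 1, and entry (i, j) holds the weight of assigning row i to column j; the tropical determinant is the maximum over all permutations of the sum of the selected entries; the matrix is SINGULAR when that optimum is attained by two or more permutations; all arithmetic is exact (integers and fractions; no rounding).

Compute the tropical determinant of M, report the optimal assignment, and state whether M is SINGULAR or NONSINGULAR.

σ = (1, 2, 3, 4): 14 + 26 + (-5) + (-8) = 27
σ = (1, 2, 4, 3): 14 + 26 + 25 + 30 = 95
σ = (1, 3, 2, 4): 14 + 27 + 16 + (-8) = 49
σ = (1, 3, 4, 2): 14 + 27 + 25 + (-9) = 57
σ = (1, 4, 2, 3): 14 + 0 + 16 + 30 = 60
σ = (1, 4, 3, 2): 14 + 0 + (-5) + (-9) = 0
σ = (2, 1, 3, 4): 5 + 1 + (-5) + (-8) = -7
σ = (2, 1, 4, 3): 5 + 1 + 25 + 30 = 61
σ = (2, 3, 1, 4): 5 + 27 + 28 + (-8) = 52
σ = (2, 3, 4, 1): 5 + 27 + 25 + 21 = 78
σ = (2, 4, 1, 3): 5 + 0 + 28 + 30 = 63
σ = (2, 4, 3, 1): 5 + 0 + (-5) + 21 = 21
σ = (3, 1, 2, 4): 25 + 1 + 16 + (-8) = 34
σ = (3, 1, 4, 2): 25 + 1 + 25 + (-9) = 42
σ = (3, 2, 1, 4): 25 + 26 + 28 + (-8) = 71
σ = (3, 2, 4, 1): 25 + 26 + 25 + 21 = 97
σ = (3, 4, 1, 2): 25 + 0 + 28 + (-9) = 44
σ = (3, 4, 2, 1): 25 + 0 + 16 + 21 = 62
σ = (4, 1, 2, 3): 4 + 1 + 16 + 30 = 51
σ = (4, 1, 3, 2): 4 + 1 + (-5) + (-9) = -9
σ = (4, 2, 1, 3): 4 + 26 + 28 + 30 = 88
σ = (4, 2, 3, 1): 4 + 26 + (-5) + 21 = 46
σ = (4, 3, 1, 2): 4 + 27 + 28 + (-9) = 50
σ = (4, 3, 2, 1): 4 + 27 + 16 + 21 = 68
Optimal value attained by: σ = (3, 2, 4, 1).
Answer: det⊕(M) = 97; verdict: NONSINGULAR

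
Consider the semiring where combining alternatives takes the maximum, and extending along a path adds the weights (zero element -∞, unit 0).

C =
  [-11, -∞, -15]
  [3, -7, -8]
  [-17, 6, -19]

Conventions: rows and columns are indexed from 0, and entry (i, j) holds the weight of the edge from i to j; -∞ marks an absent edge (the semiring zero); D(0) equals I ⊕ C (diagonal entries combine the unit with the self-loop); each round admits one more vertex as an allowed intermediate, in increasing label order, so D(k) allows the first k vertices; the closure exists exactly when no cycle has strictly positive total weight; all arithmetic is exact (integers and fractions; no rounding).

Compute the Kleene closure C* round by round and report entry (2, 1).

D(0):
  [0, -∞, -15]
  [3, 0, -8]
  [-17, 6, 0]
D(1):
  [0, -∞, -15]
  [3, 0, -8]
  [-17, 6, 0]
D(2):
  [0, -∞, -15]
  [3, 0, -8]
  [9, 6, 0]
D(3):
  [0, -9, -15]
  [3, 0, -8]
  [9, 6, 0]
Answer: C*[2][1] = 6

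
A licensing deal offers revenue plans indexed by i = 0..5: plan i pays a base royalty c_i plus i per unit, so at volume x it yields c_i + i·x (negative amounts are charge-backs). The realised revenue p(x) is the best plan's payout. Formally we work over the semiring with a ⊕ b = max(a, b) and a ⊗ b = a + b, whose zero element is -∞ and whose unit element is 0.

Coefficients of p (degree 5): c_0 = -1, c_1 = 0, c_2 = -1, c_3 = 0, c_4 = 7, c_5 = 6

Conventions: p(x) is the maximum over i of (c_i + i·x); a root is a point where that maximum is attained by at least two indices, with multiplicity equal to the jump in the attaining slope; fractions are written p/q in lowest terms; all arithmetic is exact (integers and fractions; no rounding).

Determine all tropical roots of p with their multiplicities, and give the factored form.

hull edge (i=0, c=-1) to (i=4, c=7): slope 2, span 4
hull edge (i=4, c=7) to (i=5, c=6): slope -1, span 1
Factored form: p(x) = 6 ⊗ (x ⊕ (-2)) ⊗ (x ⊕ (-2)) ⊗ (x ⊕ (-2)) ⊗ (x ⊕ (-2)) ⊗ (x ⊕ 1)
Answer: roots = -2 (mult 4), 1 (mult 1)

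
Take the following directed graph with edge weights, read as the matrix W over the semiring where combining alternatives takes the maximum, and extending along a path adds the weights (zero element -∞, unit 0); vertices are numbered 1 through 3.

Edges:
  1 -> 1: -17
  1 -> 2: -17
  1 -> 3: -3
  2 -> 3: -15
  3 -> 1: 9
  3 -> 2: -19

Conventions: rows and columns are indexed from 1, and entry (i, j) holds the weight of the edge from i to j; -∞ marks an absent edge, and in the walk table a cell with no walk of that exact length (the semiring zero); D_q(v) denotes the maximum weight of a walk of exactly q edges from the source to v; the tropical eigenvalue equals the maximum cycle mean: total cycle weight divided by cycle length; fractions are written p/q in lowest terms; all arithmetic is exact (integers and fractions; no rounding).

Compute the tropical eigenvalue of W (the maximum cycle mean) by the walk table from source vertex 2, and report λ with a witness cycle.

q=0: [-∞, 0, -∞]
q=1: [-∞, -∞, -15]
q=2: [-6, -34, -∞]
q=3: [-23, -23, -9]
Optimal cycle mean attained by: cycle 1->3->1, total (-3) + 9, length 2.
Answer: λ = 3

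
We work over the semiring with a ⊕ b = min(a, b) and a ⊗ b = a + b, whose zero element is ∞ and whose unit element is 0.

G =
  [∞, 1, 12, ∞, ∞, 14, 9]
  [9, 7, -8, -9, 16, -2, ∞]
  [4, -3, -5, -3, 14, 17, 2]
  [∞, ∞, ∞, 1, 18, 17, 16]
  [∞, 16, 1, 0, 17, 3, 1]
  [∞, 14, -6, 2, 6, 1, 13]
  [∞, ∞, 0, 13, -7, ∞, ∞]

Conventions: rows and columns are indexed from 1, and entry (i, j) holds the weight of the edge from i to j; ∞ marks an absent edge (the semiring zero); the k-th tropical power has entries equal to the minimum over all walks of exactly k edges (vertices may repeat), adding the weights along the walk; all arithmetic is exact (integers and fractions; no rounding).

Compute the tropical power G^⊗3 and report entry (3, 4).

G^⊗2:
  [10, 8, -7, -8, 2, -1, 14]
  [-4, -11, -13, -11, 4, -1, -6]
  [-1, -8, -11, -12, -5, -5, -3]
  [∞, 31, 11, 2, 9, 18, 17]
  [5, -2, -4, -2, -6, 4, 3]
  [-2, -9, -11, -9, 6, 2, -4]
  [4, -3, -6, -7, 10, -4, -6]
G^⊗3:
  [-3, -10, -12, -10, 5, 0, -5]
  [-9, -16, -19, -20, -13, -13, -11]
  [-7, -14, -16, -17, -10, -10, -9]
  [15, 8, 6, 3, 10, 12, 10]
  [0, -7, -10, -11, -4, -4, -5]
  [-7, -14, -17, -18, -11, -11, -9]
  [-2, -9, -11, -12, -13, -5, -4]
Key observation: the optimum is the walk 3->3->2->4, with weight (-5) + (-3) + (-9) = -17.
Optimal value attained by: walk 3->3->2->4.
Answer: (G^⊗3)[3][4] = -17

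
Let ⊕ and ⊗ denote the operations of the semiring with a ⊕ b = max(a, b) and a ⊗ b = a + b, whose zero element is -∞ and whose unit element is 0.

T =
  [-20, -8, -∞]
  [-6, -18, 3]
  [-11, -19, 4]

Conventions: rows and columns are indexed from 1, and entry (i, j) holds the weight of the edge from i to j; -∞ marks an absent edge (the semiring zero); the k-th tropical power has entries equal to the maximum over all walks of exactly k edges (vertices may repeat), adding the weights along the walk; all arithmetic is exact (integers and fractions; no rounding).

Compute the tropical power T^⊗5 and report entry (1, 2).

T^⊗2:
  [-14, -26, -5]
  [-8, -14, 7]
  [-7, -15, 8]
T^⊗3:
  [-16, -22, -1]
  [-4, -12, 11]
  [-3, -11, 12]
T^⊗4:
  [-12, -20, 3]
  [0, -8, 15]
  [1, -7, 16]
T^⊗5:
  [-8, -16, 7]
  [4, -4, 19]
  [5, -3, 20]
Key observation: the optimum is the walk 1->2->3->3->3->2, with weight (-8) + 3 + 4 + 4 + (-19) = -16.
Optimal value attained by: walk 1->2->3->3->3->2.
Answer: (T^⊗5)[1][2] = -16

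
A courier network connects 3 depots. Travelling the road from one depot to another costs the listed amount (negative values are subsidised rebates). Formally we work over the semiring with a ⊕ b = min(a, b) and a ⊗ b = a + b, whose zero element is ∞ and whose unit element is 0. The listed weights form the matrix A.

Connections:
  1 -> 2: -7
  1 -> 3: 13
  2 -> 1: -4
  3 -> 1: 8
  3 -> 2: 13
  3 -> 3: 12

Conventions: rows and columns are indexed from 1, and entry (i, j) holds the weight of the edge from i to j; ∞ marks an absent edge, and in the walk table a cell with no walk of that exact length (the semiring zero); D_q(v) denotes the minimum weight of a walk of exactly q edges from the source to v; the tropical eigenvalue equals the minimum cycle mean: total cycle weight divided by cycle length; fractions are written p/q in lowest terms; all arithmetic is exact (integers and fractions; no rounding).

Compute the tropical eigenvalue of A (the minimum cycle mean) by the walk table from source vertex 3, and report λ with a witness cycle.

q=0: [∞, ∞, 0]
q=1: [8, 13, 12]
q=2: [9, 1, 21]
q=3: [-3, 2, 22]
Optimal cycle mean attained by: cycle 1->2->1, total (-7) + (-4), length 2.
Answer: λ = -11/2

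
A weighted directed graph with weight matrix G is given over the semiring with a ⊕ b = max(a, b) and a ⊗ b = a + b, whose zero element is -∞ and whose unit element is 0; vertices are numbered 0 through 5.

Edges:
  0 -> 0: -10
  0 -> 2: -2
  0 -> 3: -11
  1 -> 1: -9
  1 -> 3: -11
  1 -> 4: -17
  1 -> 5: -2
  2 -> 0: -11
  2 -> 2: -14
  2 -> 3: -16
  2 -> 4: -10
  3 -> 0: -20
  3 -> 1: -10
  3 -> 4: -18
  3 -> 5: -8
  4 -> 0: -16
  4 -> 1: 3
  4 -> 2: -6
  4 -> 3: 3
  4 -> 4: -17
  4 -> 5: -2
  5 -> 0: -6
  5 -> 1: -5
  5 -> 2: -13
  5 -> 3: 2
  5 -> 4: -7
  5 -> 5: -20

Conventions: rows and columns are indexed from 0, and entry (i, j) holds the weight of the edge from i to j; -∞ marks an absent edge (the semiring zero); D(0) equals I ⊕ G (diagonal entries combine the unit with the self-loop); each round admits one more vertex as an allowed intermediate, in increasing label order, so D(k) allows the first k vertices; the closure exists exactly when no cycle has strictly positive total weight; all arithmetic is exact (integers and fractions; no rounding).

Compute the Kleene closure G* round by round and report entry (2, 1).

D(0):
  [0, -∞, -2, -11, -∞, -∞]
  [-∞, 0, -∞, -11, -17, -2]
  [-11, -∞, 0, -16, -10, -∞]
  [-20, -10, -∞, 0, -18, -8]
  [-16, 3, -6, 3, 0, -2]
  [-6, -5, -13, 2, -7, 0]
D(1):
  [0, -∞, -2, -11, -∞, -∞]
  [-∞, 0, -∞, -11, -17, -2]
  [-11, -∞, 0, -16, -10, -∞]
  [-20, -10, -22, 0, -18, -8]
  [-16, 3, -6, 3, 0, -2]
  [-6, -5, -8, 2, -7, 0]
D(2):
  [0, -∞, -2, -11, -∞, -∞]
  [-∞, 0, -∞, -11, -17, -2]
  [-11, -∞, 0, -16, -10, -∞]
  [-20, -10, -22, 0, -18, -8]
  [-16, 3, -6, 3, 0, 1]
  [-6, -5, -8, 2, -7, 0]
D(3):
  [0, -∞, -2, -11, -12, -∞]
  [-∞, 0, -∞, -11, -17, -2]
  [-11, -∞, 0, -16, -10, -∞]
  [-20, -10, -22, 0, -18, -8]
  [-16, 3, -6, 3, 0, 1]
  [-6, -5, -8, 2, -7, 0]
D(4):
  [0, -21, -2, -11, -12, -19]
  [-31, 0, -33, -11, -17, -2]
  [-11, -26, 0, -16, -10, -24]
  [-20, -10, -22, 0, -18, -8]
  [-16, 3, -6, 3, 0, 1]
  [-6, -5, -8, 2, -7, 0]
D(5):
  [0, -9, -2, -9, -12, -11]
  [-31, 0, -23, -11, -17, -2]
  [-11, -7, 0, -7, -10, -9]
  [-20, -10, -22, 0, -18, -8]
  [-16, 3, -6, 3, 0, 1]
  [-6, -4, -8, 2, -7, 0]
D(6):
  [0, -9, -2, -9, -12, -11]
  [-8, 0, -10, 0, -9, -2]
  [-11, -7, 0, -7, -10, -9]
  [-14, -10, -16, 0, -15, -8]
  [-5, 3, -6, 3, 0, 1]
  [-6, -4, -8, 2, -7, 0]
Answer: G*[2][1] = -7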